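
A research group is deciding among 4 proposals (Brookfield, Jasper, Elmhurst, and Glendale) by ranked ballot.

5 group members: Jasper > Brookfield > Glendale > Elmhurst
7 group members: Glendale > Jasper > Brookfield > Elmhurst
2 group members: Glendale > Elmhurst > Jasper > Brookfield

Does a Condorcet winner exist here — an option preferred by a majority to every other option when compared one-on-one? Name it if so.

Head-to-head results (14 voters total):
Brookfield vs Jasper: Jasper wins 14–0.
Brookfield vs Elmhurst: Brookfield wins 12–2.
Brookfield vs Glendale: Glendale wins 9–5.
Jasper vs Elmhurst: Jasper wins 12–2.
Jasper vs Glendale: Glendale wins 9–5.
Elmhurst vs Glendale: Glendale wins 14–0.
Glendale beats each rival — Brookfield (9–5), Jasper (9–5), Elmhurst (14–0) — so Glendale is the Condorcet winner.

Glendale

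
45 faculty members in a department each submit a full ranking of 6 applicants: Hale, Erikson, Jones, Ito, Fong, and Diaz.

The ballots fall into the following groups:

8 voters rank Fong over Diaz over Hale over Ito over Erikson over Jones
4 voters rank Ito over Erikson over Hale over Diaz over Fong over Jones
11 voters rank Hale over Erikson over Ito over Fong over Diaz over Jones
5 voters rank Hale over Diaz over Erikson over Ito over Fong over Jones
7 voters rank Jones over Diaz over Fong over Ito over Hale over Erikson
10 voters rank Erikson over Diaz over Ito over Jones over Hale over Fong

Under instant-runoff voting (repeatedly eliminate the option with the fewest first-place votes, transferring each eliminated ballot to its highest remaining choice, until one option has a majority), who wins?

Round 1: Hale 16, Erikson 10, Fong 8, Jones 7, Ito 4, Diaz 0. Diaz has the fewest and is eliminated.
Round 2: Hale 16, Erikson 10, Fong 8, Jones 7, Ito 4. Ito has the fewest and is eliminated.
Round 3: Hale 16, Erikson 14, Fong 8, Jones 7. Jones has the fewest and is eliminated.
Round 4: Hale 16, Fong 15, Erikson 14. Erikson has the fewest and is eliminated.
Round 5: Hale 30, Fong 15. Hale has a majority.

Hale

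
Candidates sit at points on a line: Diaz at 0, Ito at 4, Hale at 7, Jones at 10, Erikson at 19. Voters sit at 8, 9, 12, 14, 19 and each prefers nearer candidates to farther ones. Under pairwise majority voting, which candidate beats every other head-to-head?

Jones

With single-peaked preferences on a line, the Condorcet winner is the candidate closest to the median voter.
The median voter (position 12) is closest to Jones at 10.
Check: Jones vs Hale — voters closer to Jones: 4 of 5.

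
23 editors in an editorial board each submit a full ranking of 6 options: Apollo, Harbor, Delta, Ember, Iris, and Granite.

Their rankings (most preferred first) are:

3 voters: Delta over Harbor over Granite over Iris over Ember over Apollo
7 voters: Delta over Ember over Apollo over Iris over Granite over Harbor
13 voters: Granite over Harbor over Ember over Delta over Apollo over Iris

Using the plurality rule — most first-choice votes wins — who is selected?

Granite

First-place vote totals:
  Apollo: 0
  Harbor: 0
  Delta: 10
  Ember: 0
  Iris: 0
  Granite: 13
Granite has the most first-place votes.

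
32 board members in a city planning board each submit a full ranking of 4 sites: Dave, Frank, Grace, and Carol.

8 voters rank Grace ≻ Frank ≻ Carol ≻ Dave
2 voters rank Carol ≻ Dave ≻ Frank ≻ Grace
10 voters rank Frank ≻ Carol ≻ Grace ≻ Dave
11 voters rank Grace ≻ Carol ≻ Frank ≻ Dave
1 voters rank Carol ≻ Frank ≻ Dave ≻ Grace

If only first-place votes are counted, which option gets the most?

Grace

First-place vote totals:
  Dave: 0
  Frank: 10
  Grace: 19
  Carol: 3
Grace has the most first-place votes.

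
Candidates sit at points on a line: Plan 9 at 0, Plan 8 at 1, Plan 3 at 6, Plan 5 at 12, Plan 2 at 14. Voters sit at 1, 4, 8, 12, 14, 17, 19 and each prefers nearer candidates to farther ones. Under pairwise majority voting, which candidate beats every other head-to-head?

With single-peaked preferences on a line, the Condorcet winner is the candidate closest to the median voter.
The median voter (position 12) is closest to Plan 5 at 12.
Check: Plan 5 vs Plan 8 — voters closer to Plan 5: 5 of 7.

Plan 5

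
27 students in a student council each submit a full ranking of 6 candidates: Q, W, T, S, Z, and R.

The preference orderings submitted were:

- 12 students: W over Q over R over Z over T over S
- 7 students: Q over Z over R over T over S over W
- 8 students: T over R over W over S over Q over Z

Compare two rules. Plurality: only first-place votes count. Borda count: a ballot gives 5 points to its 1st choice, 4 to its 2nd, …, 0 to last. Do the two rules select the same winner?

Plurality first-place counts: Q 7, W 12, T 8, S 0, Z 0, R 0 → W.
Borda totals: Q 91, W 84, T 66, S 23, Z 52, R 89 → Q.
The two rules disagree: plurality picks W, Borda picks Q.

No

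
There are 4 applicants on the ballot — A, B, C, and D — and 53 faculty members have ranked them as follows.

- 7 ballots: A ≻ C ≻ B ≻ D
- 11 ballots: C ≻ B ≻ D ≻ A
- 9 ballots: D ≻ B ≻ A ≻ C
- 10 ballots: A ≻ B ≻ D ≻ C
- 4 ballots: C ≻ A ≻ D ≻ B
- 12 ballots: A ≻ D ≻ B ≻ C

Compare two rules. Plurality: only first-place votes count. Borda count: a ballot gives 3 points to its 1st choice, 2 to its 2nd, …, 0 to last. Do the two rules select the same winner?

Yes

Plurality first-place counts: A 29, B 0, C 15, D 9 → A.
Borda totals: A 104, B 79, C 59, D 76 → A.
The two rules agree on A.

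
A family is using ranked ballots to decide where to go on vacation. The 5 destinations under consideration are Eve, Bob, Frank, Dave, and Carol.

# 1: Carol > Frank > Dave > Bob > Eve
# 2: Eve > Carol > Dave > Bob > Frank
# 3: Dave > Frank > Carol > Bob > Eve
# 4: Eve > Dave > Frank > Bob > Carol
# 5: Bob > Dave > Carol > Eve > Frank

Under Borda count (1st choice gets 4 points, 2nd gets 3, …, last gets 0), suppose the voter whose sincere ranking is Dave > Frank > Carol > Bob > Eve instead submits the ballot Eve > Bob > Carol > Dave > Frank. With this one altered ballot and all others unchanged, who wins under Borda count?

Borda totals with the altered ballot: Eve 13, Bob 10, Frank 5, Dave 11, Carol 11.
The switch changes the winner from Dave to Eve.

Eve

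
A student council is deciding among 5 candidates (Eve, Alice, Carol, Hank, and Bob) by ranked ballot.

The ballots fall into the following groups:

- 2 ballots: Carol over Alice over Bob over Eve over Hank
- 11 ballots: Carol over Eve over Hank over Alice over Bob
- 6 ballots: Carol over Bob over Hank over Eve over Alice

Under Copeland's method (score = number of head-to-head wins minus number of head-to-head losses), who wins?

Pairwise results:
  Eve vs Alice: Eve wins 17–2.
  Eve vs Carol: Carol wins 19–0.
  Eve vs Hank: Eve wins 13–6.
  Eve vs Bob: Eve wins 11–8.
  Alice vs Carol: Carol wins 19–0.
  Alice vs Hank: Hank wins 17–2.
  Alice vs Bob: Alice wins 13–6.
  Carol vs Hank: Carol wins 19–0.
  Carol vs Bob: Carol wins 19–0.
  Hank vs Bob: Hank wins 11–8.
Copeland scores (wins − losses):
  Eve: 3 − 1 = 2
  Alice: 1 − 3 = -2
  Carol: 4 − 0 = 4
  Hank: 2 − 2 = 0
  Bob: 0 − 4 = -4
Carol has the best Copeland score.

Carol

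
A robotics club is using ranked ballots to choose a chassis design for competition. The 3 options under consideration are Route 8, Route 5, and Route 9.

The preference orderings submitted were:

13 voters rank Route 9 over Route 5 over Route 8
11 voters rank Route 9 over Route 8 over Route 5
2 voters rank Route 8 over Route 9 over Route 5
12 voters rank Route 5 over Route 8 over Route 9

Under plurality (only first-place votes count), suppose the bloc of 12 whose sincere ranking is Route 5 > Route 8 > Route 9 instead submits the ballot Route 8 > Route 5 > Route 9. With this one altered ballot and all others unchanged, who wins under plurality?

Route 9

First-place totals with the altered ballot: Route 8 14, Route 5 0, Route 9 24.
The winner is unchanged: still Route 9.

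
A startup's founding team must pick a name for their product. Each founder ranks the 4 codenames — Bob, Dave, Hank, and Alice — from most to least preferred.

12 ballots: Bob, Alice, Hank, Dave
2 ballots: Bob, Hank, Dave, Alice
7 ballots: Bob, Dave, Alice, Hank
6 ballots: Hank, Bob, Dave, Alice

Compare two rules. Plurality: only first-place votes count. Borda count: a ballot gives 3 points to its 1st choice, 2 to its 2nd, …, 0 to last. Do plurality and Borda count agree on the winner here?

Yes

Plurality first-place counts: Bob 21, Dave 0, Hank 6, Alice 0 → Bob.
Borda totals: Bob 75, Dave 22, Hank 34, Alice 31 → Bob.
The two rules agree on Bob.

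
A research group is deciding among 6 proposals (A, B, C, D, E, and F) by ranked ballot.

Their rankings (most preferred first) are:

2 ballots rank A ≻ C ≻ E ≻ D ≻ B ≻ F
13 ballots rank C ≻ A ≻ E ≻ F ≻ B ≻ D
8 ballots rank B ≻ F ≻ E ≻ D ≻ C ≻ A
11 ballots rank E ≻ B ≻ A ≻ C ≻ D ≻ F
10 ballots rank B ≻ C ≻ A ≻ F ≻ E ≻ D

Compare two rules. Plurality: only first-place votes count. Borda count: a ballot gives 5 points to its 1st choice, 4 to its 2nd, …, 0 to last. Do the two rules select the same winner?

Plurality first-place counts: A 2, B 18, C 13, D 0, E 11, F 0 → B.
Borda totals: A 125, B 149, C 143, D 31, E 134, F 78 → B.
The two rules agree on B.

Yes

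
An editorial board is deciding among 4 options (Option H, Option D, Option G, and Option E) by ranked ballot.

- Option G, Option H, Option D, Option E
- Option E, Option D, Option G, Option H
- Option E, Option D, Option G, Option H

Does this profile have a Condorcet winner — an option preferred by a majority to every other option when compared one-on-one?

Head-to-head results (3 voters total):
Option H vs Option D: Option D wins 2–1.
Option H vs Option G: Option G wins 3–0.
Option H vs Option E: Option E wins 2–1.
Option D vs Option G: Option D wins 2–1.
Option D vs Option E: Option E wins 2–1.
Option G vs Option E: Option E wins 2–1.
Option E beats each rival — Option H (2–1), Option D (2–1), Option G (2–1) — so Option E is the Condorcet winner.

Yes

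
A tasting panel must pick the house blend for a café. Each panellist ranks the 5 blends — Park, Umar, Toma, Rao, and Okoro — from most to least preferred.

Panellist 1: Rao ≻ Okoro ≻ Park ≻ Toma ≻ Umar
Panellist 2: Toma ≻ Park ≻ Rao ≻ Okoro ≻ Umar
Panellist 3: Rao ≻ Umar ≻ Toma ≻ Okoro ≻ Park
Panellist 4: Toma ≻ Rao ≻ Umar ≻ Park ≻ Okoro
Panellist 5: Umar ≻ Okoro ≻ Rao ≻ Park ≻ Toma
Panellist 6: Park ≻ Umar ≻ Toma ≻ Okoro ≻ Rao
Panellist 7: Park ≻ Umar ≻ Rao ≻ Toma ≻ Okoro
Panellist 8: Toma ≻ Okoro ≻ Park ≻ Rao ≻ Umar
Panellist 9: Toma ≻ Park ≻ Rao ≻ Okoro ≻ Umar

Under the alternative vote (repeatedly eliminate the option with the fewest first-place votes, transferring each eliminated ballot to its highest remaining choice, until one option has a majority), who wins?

Round 1: Toma 4, Park 2, Rao 2, Umar 1, Okoro 0. Okoro has the fewest and is eliminated.
Round 2: Toma 4, Park 2, Rao 2, Umar 1. Umar has the fewest and is eliminated.
Round 3: Toma 4, Rao 3, Park 2. Park has the fewest and is eliminated.
Round 4: Toma 5, Rao 4. Toma has a majority.

Toma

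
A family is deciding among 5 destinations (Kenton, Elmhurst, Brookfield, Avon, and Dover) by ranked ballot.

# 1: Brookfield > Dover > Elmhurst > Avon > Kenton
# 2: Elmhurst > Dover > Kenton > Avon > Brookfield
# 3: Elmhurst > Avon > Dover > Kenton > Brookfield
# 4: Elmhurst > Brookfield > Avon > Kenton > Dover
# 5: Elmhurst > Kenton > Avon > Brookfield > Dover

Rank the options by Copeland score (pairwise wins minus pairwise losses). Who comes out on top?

Elmhurst

Pairwise results:
  Kenton vs Elmhurst: Elmhurst wins 5–0.
  Kenton vs Brookfield: Kenton wins 3–2.
  Kenton vs Avon: Avon wins 3–2.
  Kenton vs Dover: Dover wins 3–2.
  Elmhurst vs Brookfield: Elmhurst wins 4–1.
  Elmhurst vs Avon: Elmhurst wins 5–0.
  Elmhurst vs Dover: Elmhurst wins 4–1.
  Brookfield vs Avon: Avon wins 3–2.
  Brookfield vs Dover: Brookfield wins 3–2.
  Avon vs Dover: Avon wins 3–2.
Copeland scores (wins − losses):
  Kenton: 1 − 3 = -2
  Elmhurst: 4 − 0 = 4
  Brookfield: 1 − 3 = -2
  Avon: 3 − 1 = 2
  Dover: 1 − 3 = -2
Elmhurst has the best Copeland score.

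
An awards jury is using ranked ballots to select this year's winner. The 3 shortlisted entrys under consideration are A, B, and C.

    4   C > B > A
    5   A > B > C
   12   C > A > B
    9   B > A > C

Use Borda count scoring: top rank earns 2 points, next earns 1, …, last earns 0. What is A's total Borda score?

31

Borda scores:
  A: 4·0 + 5·2 + 12·1 + 9·1 = 31
  B: 4·1 + 5·1 + 12·0 + 9·2 = 27
  C: 4·2 + 5·0 + 12·2 + 9·0 = 32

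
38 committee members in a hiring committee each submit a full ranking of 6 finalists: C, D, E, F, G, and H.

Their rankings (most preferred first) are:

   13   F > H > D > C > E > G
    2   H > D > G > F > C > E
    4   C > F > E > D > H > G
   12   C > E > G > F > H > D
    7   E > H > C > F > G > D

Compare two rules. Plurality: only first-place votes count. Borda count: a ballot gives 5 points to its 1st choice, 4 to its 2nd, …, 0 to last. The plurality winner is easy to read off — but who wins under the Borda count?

C

Plurality first-place counts: C 16, D 0, E 7, F 13, G 0, H 2 → C.
Borda totals: C 129, D 55, E 108, F 123, G 49, H 106 → C.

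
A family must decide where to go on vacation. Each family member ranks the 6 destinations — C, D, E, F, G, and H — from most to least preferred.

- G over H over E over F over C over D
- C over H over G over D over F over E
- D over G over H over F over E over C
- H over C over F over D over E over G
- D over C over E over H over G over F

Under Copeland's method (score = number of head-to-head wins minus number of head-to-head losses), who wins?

Pairwise results:
  C vs D: C wins 3–2.
  C vs E: C wins 3–2.
  C vs F: C wins 3–2.
  C vs G: C wins 3–2.
  C vs H: H wins 3–2.
  D vs E: D wins 4–1.
  D vs F: D wins 3–2.
  D vs G: D wins 3–2.
  D vs H: H wins 3–2.
  E vs F: F wins 3–2.
  E vs G: G wins 3–2.
  E vs H: H wins 4–1.
  F vs G: G wins 4–1.
  F vs H: H wins 5–0.
  G vs H: H wins 3–2.
Copeland scores (wins − losses):
  C: 4 − 1 = 3
  D: 3 − 2 = 1
  E: 0 − 5 = -5
  F: 1 − 4 = -3
  G: 2 − 3 = -1
  H: 5 − 0 = 5
H has the best Copeland score.

H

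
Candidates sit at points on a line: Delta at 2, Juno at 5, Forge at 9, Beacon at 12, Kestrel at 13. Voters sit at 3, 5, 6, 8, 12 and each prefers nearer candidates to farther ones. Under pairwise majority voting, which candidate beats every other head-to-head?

With single-peaked preferences on a line, the Condorcet winner is the candidate closest to the median voter.
The median voter (position 6) is closest to Juno at 5.
Check: Juno vs Beacon — voters closer to Juno: 4 of 5.

Juno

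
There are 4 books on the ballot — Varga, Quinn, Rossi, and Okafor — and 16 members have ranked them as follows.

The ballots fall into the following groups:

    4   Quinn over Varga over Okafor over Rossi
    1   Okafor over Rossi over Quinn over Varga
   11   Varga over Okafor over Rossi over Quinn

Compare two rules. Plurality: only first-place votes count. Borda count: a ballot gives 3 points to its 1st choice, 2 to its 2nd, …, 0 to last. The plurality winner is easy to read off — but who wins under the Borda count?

Plurality first-place counts: Varga 11, Quinn 4, Rossi 0, Okafor 1 → Varga.
Borda totals: Varga 41, Quinn 13, Rossi 13, Okafor 29 → Varga.

Varga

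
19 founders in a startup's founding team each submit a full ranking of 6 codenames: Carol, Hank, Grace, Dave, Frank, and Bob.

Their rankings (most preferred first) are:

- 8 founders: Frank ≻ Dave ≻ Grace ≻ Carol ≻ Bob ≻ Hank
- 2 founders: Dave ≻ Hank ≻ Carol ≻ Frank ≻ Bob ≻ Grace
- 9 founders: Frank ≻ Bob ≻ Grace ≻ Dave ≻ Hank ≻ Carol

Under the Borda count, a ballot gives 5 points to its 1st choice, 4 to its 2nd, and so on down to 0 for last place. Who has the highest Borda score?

Borda scores:
  Carol: 8·2 + 2·3 + 9·0 = 22
  Hank: 8·0 + 2·4 + 9·1 = 17
  Grace: 8·3 + 2·0 + 9·3 = 51
  Dave: 8·4 + 2·5 + 9·2 = 60
  Frank: 8·5 + 2·2 + 9·5 = 89
  Bob: 8·1 + 2·1 + 9·4 = 46
Frank has the highest total.

Frank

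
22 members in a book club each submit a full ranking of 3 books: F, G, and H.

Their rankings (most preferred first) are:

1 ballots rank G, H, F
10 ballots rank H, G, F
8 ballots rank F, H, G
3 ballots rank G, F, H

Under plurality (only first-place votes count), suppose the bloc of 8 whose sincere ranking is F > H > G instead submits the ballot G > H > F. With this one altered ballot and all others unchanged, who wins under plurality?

G

First-place totals with the altered ballot: F 0, G 12, H 10.
The switch changes the winner from H to G.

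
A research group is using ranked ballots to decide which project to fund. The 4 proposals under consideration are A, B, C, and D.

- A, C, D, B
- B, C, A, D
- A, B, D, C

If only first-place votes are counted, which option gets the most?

First-place vote totals:
  A: 2
  B: 1
  C: 0
  D: 0
A has the most first-place votes.

A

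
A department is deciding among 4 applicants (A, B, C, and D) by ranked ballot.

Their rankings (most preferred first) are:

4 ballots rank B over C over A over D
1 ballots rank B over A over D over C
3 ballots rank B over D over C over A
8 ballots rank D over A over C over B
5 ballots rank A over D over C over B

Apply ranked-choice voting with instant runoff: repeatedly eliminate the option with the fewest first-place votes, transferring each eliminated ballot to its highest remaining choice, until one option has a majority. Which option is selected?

Round 1: B 8, D 8, A 5, C 0. C has the fewest and is eliminated.
Round 2: B 8, D 8, A 5. A has the fewest and is eliminated.
Round 3: D 13, B 8. D has a majority.

D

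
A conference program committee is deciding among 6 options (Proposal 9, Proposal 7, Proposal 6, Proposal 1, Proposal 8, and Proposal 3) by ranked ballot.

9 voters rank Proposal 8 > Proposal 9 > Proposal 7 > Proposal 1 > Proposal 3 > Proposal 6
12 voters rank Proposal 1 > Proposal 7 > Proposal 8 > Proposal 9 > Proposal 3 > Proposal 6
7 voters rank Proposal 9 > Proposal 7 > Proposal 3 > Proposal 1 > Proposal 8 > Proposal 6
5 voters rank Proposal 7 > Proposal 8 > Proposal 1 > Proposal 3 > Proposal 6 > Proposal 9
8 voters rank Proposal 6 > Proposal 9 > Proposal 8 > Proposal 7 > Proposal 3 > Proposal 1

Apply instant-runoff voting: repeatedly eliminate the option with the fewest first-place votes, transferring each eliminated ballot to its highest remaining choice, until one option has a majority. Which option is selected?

Proposal 8

Round 1: Proposal 1 12, Proposal 8 9, Proposal 6 8, Proposal 9 7, Proposal 7 5, Proposal 3 0. Proposal 3 has the fewest and is eliminated.
Round 2: Proposal 1 12, Proposal 8 9, Proposal 6 8, Proposal 9 7, Proposal 7 5. Proposal 7 has the fewest and is eliminated.
Round 3: Proposal 8 14, Proposal 1 12, Proposal 6 8, Proposal 9 7. Proposal 9 has the fewest and is eliminated.
Round 4: Proposal 1 19, Proposal 8 14, Proposal 6 8. Proposal 6 has the fewest and is eliminated.
Round 5: Proposal 8 22, Proposal 1 19. Proposal 8 has a majority.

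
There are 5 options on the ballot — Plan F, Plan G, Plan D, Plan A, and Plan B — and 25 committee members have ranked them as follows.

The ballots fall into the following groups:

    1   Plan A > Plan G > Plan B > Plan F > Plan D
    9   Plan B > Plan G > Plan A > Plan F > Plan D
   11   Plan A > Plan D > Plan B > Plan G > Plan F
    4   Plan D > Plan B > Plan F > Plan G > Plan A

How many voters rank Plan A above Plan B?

12

Ballots ranking Plan A above Plan B: 1+11 = 12.
Ballots ranking Plan B above Plan A: 9+4 = 13.
So 12 of 25 voters prefer Plan A to Plan B.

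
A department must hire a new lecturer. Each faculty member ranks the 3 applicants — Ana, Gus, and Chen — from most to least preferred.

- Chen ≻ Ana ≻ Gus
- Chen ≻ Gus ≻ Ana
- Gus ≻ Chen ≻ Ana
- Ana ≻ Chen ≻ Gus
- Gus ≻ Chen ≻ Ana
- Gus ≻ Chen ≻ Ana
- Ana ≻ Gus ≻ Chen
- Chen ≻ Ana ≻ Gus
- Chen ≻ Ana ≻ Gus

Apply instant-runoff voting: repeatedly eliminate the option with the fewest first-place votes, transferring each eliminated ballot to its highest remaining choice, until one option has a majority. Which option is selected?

Chen

Round 1: Chen 4, Gus 3, Ana 2. Ana has the fewest and is eliminated.
Round 2: Chen 5, Gus 4. Chen has a majority.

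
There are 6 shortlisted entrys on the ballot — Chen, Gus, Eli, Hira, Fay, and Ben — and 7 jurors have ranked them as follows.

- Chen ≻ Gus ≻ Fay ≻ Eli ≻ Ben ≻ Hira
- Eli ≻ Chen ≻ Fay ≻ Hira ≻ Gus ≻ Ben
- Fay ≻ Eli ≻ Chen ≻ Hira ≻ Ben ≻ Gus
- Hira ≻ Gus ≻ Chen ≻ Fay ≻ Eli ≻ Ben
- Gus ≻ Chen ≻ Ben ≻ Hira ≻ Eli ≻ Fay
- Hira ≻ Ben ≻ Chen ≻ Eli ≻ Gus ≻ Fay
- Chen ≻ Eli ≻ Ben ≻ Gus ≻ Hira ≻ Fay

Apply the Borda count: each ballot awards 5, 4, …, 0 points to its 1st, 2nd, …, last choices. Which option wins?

Chen

Borda scores:
  Chen: 5 + 4 + 3 + 3 + 4 + 3 + 5 = 27
  Gus: 4 + 1 + 0 + 4 + 5 + 1 + 2 = 17
  Eli: 2 + 5 + 4 + 1 + 1 + 2 + 4 = 19
  Hira: 0 + 2 + 2 + 5 + 2 + 5 + 1 = 17
  Fay: 3 + 3 + 5 + 2 + 0 + 0 + 0 = 13
  Ben: 1 + 0 + 1 + 0 + 3 + 4 + 3 = 12
Chen has the highest total.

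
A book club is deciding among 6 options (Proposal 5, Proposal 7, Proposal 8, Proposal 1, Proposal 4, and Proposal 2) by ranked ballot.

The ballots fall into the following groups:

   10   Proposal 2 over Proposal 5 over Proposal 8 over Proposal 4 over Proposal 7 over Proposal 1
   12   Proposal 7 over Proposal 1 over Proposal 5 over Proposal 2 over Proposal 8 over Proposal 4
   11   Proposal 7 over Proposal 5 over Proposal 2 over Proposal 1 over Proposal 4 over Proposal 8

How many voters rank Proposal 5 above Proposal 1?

21

Ballots ranking Proposal 5 above Proposal 1: 10+11 = 21.
Ballots ranking Proposal 1 above Proposal 5: 12.
So 21 of 33 voters prefer Proposal 5 to Proposal 1.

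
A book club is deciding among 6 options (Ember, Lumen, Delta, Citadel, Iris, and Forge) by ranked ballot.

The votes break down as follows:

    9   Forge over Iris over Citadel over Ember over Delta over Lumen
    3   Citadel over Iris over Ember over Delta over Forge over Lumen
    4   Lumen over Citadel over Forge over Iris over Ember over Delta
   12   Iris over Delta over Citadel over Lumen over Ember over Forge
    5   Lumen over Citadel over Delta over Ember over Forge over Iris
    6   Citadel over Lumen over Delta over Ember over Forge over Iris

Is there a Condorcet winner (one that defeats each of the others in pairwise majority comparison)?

No

Head-to-head results (39 voters total):
Ember vs Lumen: Lumen wins 27–12.
Ember vs Delta: Delta wins 23–16.
Ember vs Citadel: Citadel wins 39–0.
Ember vs Iris: Iris wins 28–11.
Ember vs Forge: Ember wins 26–13.
Lumen vs Delta: Delta wins 24–15.
Lumen vs Citadel: Citadel wins 30–9.
Lumen vs Iris: Iris wins 24–15.
Lumen vs Forge: Lumen wins 27–12.
Delta vs Citadel: Citadel wins 27–12.
Delta vs Iris: Iris wins 28–11.
Delta vs Forge: Delta wins 26–13.
Citadel vs Iris: Iris wins 21–18.
Citadel vs Forge: Citadel wins 30–9.
Iris vs Forge: Forge wins 24–15.
No candidate beats all others: Ember beats Forge beats Iris beats Ember, a majority cycle.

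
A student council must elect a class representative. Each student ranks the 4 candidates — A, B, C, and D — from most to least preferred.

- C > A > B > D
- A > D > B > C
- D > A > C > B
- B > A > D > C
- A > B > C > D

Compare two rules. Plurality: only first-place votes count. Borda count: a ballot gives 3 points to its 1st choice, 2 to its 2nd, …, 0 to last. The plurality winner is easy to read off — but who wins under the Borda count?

A

Plurality first-place counts: A 2, B 1, C 1, D 1 → A.
Borda totals: A 12, B 7, C 5, D 6 → A.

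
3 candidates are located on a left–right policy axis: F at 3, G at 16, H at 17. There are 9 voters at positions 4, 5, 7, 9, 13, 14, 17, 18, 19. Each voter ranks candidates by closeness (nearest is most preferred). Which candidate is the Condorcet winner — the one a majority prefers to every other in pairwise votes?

With single-peaked preferences on a line, the Condorcet winner is the candidate closest to the median voter.
The median voter (position 13) is closest to G at 16.
Check: G vs H — voters closer to G: 6 of 9.

G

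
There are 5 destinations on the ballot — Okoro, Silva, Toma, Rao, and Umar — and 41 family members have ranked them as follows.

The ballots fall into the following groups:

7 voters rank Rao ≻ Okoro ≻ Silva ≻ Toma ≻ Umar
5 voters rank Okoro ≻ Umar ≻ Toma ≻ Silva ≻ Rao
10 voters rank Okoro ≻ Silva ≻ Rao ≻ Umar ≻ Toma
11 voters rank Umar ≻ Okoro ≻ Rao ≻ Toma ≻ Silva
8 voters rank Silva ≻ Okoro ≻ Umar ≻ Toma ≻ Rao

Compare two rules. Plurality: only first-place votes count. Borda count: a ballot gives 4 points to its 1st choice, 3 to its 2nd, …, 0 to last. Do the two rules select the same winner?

Plurality first-place counts: Okoro 15, Silva 8, Toma 0, Rao 7, Umar 11 → Okoro.
Borda totals: Okoro 138, Silva 81, Toma 36, Rao 70, Umar 85 → Okoro.
The two rules agree on Okoro.

Yes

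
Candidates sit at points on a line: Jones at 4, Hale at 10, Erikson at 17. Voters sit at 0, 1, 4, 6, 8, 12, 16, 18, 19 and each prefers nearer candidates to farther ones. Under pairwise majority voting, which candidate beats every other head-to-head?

Hale

With single-peaked preferences on a line, the Condorcet winner is the candidate closest to the median voter.
The median voter (position 8) is closest to Hale at 10.
Check: Hale vs Jones — voters closer to Hale: 5 of 9.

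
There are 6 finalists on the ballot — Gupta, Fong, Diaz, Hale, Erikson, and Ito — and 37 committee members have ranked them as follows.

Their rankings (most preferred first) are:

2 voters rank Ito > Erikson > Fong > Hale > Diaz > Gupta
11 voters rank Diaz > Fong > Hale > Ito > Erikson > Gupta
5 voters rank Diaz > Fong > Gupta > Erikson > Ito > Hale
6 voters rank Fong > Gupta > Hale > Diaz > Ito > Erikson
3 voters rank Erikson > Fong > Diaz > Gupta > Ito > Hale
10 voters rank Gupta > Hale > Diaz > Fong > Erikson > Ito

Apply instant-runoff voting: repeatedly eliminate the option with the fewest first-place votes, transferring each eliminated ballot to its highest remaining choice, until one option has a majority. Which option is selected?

Diaz

Round 1: Diaz 16, Gupta 10, Fong 6, Erikson 3, Ito 2, Hale 0. Hale has the fewest and is eliminated.
Round 2: Diaz 16, Gupta 10, Fong 6, Erikson 3, Ito 2. Ito has the fewest and is eliminated.
Round 3: Diaz 16, Gupta 10, Fong 6, Erikson 5. Erikson has the fewest and is eliminated.
Round 4: Diaz 16, Fong 11, Gupta 10. Gupta has the fewest and is eliminated.
Round 5: Diaz 26, Fong 11. Diaz has a majority.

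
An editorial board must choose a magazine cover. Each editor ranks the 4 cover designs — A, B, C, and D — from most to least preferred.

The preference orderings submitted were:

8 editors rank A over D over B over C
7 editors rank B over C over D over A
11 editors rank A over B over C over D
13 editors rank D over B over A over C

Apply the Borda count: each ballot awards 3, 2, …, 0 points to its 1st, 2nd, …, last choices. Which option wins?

B

Borda scores:
  A: 8·3 + 7·0 + 11·3 + 13·1 = 70
  B: 8·1 + 7·3 + 11·2 + 13·2 = 77
  C: 8·0 + 7·2 + 11·1 + 13·0 = 25
  D: 8·2 + 7·1 + 11·0 + 13·3 = 62
B has the highest total.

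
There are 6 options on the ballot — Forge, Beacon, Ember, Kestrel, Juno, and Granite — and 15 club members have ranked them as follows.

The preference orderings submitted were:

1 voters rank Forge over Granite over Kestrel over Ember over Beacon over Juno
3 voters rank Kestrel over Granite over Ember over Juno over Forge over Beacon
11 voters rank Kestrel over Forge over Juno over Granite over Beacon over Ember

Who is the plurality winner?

Kestrel

First-place vote totals:
  Forge: 1
  Beacon: 0
  Ember: 0
  Kestrel: 14
  Juno: 0
  Granite: 0
Kestrel has the most first-place votes.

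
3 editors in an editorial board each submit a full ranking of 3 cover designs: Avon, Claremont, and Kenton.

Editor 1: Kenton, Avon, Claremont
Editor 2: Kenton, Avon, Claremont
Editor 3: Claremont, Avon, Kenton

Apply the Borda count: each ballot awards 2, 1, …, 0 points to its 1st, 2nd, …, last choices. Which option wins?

Kenton

Borda scores:
  Avon: 1 + 1 + 1 = 3
  Claremont: 0 + 0 + 2 = 2
  Kenton: 2 + 2 + 0 = 4
Kenton has the highest total.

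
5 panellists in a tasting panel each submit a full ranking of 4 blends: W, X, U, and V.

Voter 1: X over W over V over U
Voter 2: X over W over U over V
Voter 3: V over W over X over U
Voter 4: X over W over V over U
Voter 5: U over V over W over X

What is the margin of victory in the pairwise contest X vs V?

Ballots ranking X above V: 3.
Ballots ranking V above X: 2.
X wins 3–2, a margin of 1.

1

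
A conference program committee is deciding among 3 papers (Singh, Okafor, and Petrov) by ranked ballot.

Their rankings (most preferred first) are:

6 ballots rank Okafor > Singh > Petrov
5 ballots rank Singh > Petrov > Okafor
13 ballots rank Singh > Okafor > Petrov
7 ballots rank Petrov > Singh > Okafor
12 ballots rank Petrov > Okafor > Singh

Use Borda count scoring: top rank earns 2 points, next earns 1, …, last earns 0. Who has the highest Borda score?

Borda scores:
  Singh: 6·1 + 5·2 + 13·2 + 7·1 + 12·0 = 49
  Okafor: 6·2 + 5·0 + 13·1 + 7·0 + 12·1 = 37
  Petrov: 6·0 + 5·1 + 13·0 + 7·2 + 12·2 = 43
Singh has the highest total.

Singh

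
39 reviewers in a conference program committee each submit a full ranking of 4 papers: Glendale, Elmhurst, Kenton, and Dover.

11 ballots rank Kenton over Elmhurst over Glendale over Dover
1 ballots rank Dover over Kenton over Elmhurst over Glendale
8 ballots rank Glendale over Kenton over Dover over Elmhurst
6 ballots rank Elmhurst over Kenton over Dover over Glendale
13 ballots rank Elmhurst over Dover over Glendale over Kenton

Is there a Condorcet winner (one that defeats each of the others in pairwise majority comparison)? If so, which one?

There is no Condorcet winner

Head-to-head results (39 voters total):
Glendale vs Elmhurst: Elmhurst wins 31–8.
Glendale vs Kenton: Glendale wins 21–18.
Glendale vs Dover: Dover wins 20–19.
Elmhurst vs Kenton: Kenton wins 20–19.
Elmhurst vs Dover: Elmhurst wins 30–9.
Kenton vs Dover: Kenton wins 25–14.
No candidate beats all others: Glendale beats Kenton beats Elmhurst beats Glendale, a majority cycle.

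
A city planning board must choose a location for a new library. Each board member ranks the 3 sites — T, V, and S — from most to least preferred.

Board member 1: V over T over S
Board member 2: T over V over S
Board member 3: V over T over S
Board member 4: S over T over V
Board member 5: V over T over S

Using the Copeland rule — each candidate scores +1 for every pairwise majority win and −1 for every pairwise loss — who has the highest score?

V

Pairwise results:
  T vs V: V wins 3–2.
  T vs S: T wins 4–1.
  V vs S: V wins 4–1.
Copeland scores (wins − losses):
  T: 1 − 1 = 0
  V: 2 − 0 = 2
  S: 0 − 2 = -2
V has the best Copeland score.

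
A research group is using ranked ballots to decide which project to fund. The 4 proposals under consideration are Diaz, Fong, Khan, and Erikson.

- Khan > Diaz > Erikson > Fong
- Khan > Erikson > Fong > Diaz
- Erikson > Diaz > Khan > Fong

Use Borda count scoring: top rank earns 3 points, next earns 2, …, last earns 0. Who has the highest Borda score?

Khan

Borda scores:
  Diaz: 2 + 0 + 2 = 4
  Fong: 0 + 1 + 0 = 1
  Khan: 3 + 3 + 1 = 7
  Erikson: 1 + 2 + 3 = 6
Khan has the highest total.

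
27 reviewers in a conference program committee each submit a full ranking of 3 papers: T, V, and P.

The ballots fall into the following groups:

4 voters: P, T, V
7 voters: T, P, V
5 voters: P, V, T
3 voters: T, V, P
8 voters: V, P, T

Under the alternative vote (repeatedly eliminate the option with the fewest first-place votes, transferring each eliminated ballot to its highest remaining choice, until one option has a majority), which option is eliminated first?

V

Round 1: T 10, P 9, V 8. V has the fewest and is eliminated.
Round 2: P 17, T 10. P has a majority.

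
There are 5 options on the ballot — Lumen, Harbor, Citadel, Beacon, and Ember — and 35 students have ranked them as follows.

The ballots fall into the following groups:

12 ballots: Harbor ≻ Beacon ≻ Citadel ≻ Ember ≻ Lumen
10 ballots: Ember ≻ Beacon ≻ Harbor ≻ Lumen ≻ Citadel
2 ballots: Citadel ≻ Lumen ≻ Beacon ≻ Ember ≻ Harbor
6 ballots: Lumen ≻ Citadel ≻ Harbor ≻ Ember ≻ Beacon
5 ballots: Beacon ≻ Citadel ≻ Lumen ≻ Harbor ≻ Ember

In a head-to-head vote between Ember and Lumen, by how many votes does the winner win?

Ballots ranking Ember above Lumen: 12+10 = 22.
Ballots ranking Lumen above Ember: 2+6+5 = 13.
Ember wins 22–13, a margin of 9.

9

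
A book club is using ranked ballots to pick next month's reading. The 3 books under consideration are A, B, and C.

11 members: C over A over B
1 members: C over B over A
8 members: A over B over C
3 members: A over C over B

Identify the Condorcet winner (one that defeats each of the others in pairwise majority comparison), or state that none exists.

Head-to-head results (23 voters total):
A vs B: A wins 22–1.
A vs C: C wins 12–11.
B vs C: C wins 15–8.
C beats each rival — A (12–11), B (15–8) — so C is the Condorcet winner.

C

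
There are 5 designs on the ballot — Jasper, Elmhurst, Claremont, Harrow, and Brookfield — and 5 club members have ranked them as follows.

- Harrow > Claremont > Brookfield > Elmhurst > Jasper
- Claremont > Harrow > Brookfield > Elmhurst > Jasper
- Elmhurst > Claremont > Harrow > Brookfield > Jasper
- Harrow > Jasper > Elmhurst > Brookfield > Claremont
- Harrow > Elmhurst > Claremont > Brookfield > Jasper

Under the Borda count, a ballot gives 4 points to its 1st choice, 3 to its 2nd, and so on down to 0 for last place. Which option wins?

Borda scores:
  Jasper: 0 + 0 + 0 + 3 + 0 = 3
  Elmhurst: 1 + 1 + 4 + 2 + 3 = 11
  Claremont: 3 + 4 + 3 + 0 + 2 = 12
  Harrow: 4 + 3 + 2 + 4 + 4 = 17
  Brookfield: 2 + 2 + 1 + 1 + 1 = 7
Harrow has the highest total.

Harrow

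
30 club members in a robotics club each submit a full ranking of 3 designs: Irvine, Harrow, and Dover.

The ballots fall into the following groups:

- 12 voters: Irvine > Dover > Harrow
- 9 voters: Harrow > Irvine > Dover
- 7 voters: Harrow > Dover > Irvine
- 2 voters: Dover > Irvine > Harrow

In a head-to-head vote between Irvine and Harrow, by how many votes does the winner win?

2

Ballots ranking Irvine above Harrow: 12+2 = 14.
Ballots ranking Harrow above Irvine: 9+7 = 16.
Harrow wins 16–14, a margin of 2.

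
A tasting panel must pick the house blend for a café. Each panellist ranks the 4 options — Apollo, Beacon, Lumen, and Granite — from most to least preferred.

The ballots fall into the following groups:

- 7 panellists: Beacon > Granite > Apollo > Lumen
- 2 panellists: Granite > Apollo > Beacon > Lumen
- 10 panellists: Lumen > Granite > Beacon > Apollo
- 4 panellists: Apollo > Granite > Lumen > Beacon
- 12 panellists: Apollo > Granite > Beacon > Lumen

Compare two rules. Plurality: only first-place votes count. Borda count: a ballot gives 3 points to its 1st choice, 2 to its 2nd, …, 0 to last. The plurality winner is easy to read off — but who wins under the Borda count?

Plurality first-place counts: Apollo 16, Beacon 7, Lumen 10, Granite 2 → Apollo.
Borda totals: Apollo 59, Beacon 45, Lumen 34, Granite 72 → Granite.

Granite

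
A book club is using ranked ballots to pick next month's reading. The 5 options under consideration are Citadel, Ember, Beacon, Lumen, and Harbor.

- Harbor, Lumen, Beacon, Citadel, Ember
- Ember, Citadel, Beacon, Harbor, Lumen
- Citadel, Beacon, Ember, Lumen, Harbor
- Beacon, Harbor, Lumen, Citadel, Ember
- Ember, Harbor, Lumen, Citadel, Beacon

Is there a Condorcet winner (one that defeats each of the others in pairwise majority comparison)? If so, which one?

Head-to-head results (5 voters total):
Citadel vs Ember: Citadel wins 3–2.
Citadel vs Beacon: Citadel wins 3–2.
Citadel vs Lumen: Lumen wins 3–2.
Citadel vs Harbor: Harbor wins 3–2.
Ember vs Beacon: Beacon wins 3–2.
Ember vs Lumen: Ember wins 3–2.
Ember vs Harbor: Ember wins 3–2.
Beacon vs Lumen: Beacon wins 3–2.
Beacon vs Harbor: Beacon wins 3–2.
Lumen vs Harbor: Harbor wins 4–1.
No candidate beats all others: Citadel beats Ember beats Lumen beats Citadel, a majority cycle.

There is no Condorcet winner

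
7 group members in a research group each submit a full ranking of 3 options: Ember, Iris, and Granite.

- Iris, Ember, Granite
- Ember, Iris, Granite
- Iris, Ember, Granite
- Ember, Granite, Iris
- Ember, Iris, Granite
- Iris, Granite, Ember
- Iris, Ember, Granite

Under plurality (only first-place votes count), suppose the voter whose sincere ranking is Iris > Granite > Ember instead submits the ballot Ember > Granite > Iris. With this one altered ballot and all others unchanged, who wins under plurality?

First-place totals with the altered ballot: Ember 4, Iris 3, Granite 0.
The switch changes the winner from Iris to Ember.

Ember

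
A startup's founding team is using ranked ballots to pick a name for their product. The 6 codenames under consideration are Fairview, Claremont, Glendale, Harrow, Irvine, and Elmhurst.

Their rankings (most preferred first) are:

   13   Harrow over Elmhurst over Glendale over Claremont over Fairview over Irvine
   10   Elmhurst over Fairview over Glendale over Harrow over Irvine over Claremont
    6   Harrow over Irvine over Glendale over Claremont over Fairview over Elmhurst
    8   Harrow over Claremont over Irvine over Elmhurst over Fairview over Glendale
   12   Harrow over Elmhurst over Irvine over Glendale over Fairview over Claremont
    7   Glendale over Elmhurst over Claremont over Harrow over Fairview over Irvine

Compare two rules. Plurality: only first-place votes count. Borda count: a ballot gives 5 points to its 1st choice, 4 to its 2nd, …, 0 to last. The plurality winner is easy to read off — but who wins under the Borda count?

Harrow

Plurality first-place counts: Fairview 0, Claremont 0, Glendale 7, Harrow 39, Irvine 0, Elmhurst 10 → Harrow.
Borda totals: Fairview 86, Claremont 91, Glendale 146, Harrow 229, Irvine 94, Elmhurst 194 → Harrow.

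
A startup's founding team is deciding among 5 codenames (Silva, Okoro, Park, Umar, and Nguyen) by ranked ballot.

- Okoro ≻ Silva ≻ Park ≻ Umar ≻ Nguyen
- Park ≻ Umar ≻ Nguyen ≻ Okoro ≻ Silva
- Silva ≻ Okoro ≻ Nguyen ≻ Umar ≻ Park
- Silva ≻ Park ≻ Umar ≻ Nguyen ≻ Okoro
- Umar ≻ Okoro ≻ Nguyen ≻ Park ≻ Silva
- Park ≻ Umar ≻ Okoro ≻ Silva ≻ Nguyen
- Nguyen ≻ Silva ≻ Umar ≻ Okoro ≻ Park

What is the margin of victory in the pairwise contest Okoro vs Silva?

1

Ballots ranking Okoro above Silva: 4.
Ballots ranking Silva above Okoro: 3.
Okoro wins 4–3, a margin of 1.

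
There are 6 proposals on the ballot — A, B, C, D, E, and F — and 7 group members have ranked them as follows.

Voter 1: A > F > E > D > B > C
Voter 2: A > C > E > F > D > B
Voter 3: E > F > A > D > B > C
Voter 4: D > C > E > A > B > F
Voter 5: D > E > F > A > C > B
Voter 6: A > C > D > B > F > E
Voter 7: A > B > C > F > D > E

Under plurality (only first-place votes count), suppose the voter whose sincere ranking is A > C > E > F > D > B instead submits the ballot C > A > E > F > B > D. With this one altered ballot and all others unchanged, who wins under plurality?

A

First-place totals with the altered ballot: A 3, B 0, C 1, D 2, E 1, F 0.
The winner is unchanged: still A.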